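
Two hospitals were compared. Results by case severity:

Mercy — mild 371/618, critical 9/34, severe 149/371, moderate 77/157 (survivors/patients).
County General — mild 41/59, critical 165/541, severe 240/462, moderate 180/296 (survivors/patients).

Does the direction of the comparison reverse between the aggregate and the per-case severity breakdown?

Mild: Mercy 371/618 = 60.0%, County General 41/59 = 69.5% → County General
Critical: Mercy 9/34 = 26.5%, County General 165/541 = 30.5% → County General
Severe: Mercy 149/371 = 40.2%, County General 240/462 = 51.9% → County General
Moderate: Mercy 77/157 = 49.0%, County General 180/296 = 60.8% → County General
Overall: Mercy 606/1180 = 51.4%, County General 626/1358 = 46.1% → Mercy
County General wins each case group but Mercy wins overall — the comparison reverses. County General's patients skew toward critical, which has a lower base rate.

Yes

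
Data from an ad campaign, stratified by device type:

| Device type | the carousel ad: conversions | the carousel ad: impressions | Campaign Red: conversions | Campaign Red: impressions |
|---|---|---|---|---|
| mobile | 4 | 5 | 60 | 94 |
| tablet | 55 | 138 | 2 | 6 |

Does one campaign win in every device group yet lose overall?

Mobile: the carousel ad 4/5 = 80.0%, Campaign Red 60/94 = 63.8% → the carousel ad
Tablet: the carousel ad 55/138 = 39.9%, Campaign Red 2/6 = 33.3% → the carousel ad
Overall: the carousel ad 59/143 = 41.3%, Campaign Red 62/100 = 62.0% → Campaign Red
The carousel ad wins each device group but Campaign Red wins overall — the comparison reverses. The carousel ad's impressions skew toward tablet, which has a lower base rate.

Yes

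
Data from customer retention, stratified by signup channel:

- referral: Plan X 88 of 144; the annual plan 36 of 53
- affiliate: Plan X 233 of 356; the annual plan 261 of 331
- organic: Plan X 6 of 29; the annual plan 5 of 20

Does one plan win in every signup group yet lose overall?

Referral: Plan X 88/144 = 61.1%, the annual plan 36/53 = 67.9% → the annual plan
Affiliate: Plan X 233/356 = 65.4%, the annual plan 261/331 = 78.9% → the annual plan
Organic: Plan X 6/29 = 20.7%, the annual plan 5/20 = 25.0% → the annual plan
Overall: Plan X 327/529 = 61.8%, the annual plan 302/404 = 74.8% → the annual plan
The annual plan wins overall and in every signup group — no reversal.

No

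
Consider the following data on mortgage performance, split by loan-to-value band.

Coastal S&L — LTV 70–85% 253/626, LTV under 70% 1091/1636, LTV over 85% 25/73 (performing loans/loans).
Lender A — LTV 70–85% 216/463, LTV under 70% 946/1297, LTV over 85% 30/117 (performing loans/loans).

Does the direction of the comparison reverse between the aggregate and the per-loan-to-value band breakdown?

No

LTV 70–85%: Coastal S&L 253/626 = 40.4%, Lender A 216/463 = 46.7% → Lender A
LTV under 70%: Coastal S&L 1091/1636 = 66.7%, Lender A 946/1297 = 72.9% → Lender A
LTV over 85%: Coastal S&L 25/73 = 34.2%, Lender A 30/117 = 25.6% → Coastal S&L
Overall: Coastal S&L 1369/2335 = 58.6%, Lender A 1192/1877 = 63.5% → Lender A
Neither sweeps: Coastal S&L wins 1 of 3 groups, Lender A wins 2. Lender A wins overall but not every group — no Simpson reversal.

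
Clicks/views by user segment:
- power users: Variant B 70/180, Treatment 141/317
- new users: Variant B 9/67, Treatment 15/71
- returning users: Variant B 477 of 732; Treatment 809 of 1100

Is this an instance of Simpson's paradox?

Power users: Variant B 70/180 = 38.9%, Treatment 141/317 = 44.5% → Treatment
New users: Variant B 9/67 = 13.4%, Treatment 15/71 = 21.1% → Treatment
Returning users: Variant B 477/732 = 65.2%, Treatment 809/1100 = 73.5% → Treatment
Overall: Variant B 556/979 = 56.8%, Treatment 965/1488 = 64.9% → Treatment
Treatment wins overall and in every user group — no reversal.

No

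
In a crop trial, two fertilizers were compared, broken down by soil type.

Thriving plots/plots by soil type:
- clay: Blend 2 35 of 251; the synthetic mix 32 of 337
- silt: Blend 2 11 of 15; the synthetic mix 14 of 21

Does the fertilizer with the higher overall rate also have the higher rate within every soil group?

Yes

Clay: Blend 2 35/251 = 13.9%, the synthetic mix 32/337 = 9.5% → Blend 2
Silt: Blend 2 11/15 = 73.3%, the synthetic mix 14/21 = 66.7% → Blend 2
Overall: Blend 2 46/266 = 17.3%, the synthetic mix 46/358 = 12.8% → Blend 2
Blend 2 wins overall and in every soil group — no reversal.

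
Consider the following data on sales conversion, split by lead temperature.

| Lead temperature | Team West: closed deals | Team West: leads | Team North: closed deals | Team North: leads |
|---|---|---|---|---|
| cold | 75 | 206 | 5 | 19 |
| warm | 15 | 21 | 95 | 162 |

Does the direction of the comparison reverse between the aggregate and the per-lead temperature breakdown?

Cold: Team West 75/206 = 36.4%, Team North 5/19 = 26.3% → Team West
Warm: Team West 15/21 = 71.4%, Team North 95/162 = 58.6% → Team West
Overall: Team West 90/227 = 39.6%, Team North 100/181 = 55.2% → Team North
Team West wins each lead group but Team North wins overall — the comparison reverses. Team West's leads skew toward cold, which has a lower base rate.

Yes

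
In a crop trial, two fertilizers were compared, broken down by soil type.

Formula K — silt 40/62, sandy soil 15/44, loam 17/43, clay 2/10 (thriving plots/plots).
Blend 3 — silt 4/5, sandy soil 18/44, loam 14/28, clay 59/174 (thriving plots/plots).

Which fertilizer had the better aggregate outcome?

Silt: Formula K 40/62 = 64.5%, Blend 3 4/5 = 80.0% → Blend 3
Sandy soil: Formula K 15/44 = 34.1%, Blend 3 18/44 = 40.9% → Blend 3
Loam: Formula K 17/43 = 39.5%, Blend 3 14/28 = 50.0% → Blend 3
Clay: Formula K 2/10 = 20.0%, Blend 3 59/174 = 33.9% → Blend 3
Overall: Formula K 74/159 = 46.5%, Blend 3 95/251 = 37.8% → Formula K
(Blend 3 wins every soil group but Formula K wins overall — Blend 3's plots skew toward the low-rate clay group.)

Formula K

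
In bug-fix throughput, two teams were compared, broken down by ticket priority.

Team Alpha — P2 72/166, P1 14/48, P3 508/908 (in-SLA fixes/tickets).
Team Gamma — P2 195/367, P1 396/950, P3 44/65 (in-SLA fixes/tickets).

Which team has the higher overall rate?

P2: Team Alpha 72/166 = 43.4%, Team Gamma 195/367 = 53.1% → Team Gamma
P1: Team Alpha 14/48 = 29.2%, Team Gamma 396/950 = 41.7% → Team Gamma
P3: Team Alpha 508/908 = 55.9%, Team Gamma 44/65 = 67.7% → Team Gamma
Overall: Team Alpha 594/1122 = 52.9%, Team Gamma 635/1382 = 45.9% → Team Alpha
(Team Gamma wins every ticket group but Team Alpha wins overall — Team Gamma's tickets skew toward the low-rate P1 group.)

Team Alpha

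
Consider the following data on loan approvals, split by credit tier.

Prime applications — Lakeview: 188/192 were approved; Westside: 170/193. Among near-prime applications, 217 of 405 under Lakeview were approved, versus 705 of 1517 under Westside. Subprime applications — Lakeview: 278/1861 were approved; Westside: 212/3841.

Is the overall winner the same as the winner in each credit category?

Prime: Lakeview 188/192 = 97.9%, Westside 170/193 = 88.1% → Lakeview
Near-prime: Lakeview 217/405 = 53.6%, Westside 705/1517 = 46.5% → Lakeview
Subprime: Lakeview 278/1861 = 14.9%, Westside 212/3841 = 5.5% → Lakeview
Overall: Lakeview 683/2458 = 27.8%, Westside 1087/5551 = 19.6% → Lakeview
Lakeview wins overall and in every credit group — no reversal.

Yes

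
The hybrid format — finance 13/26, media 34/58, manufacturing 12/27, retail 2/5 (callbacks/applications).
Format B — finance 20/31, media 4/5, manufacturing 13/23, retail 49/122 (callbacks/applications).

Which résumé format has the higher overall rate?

Finance: the hybrid format 13/26 = 50.0%, Format B 20/31 = 64.5% → Format B
Media: the hybrid format 34/58 = 58.6%, Format B 4/5 = 80.0% → Format B
Manufacturing: the hybrid format 12/27 = 44.4%, Format B 13/23 = 56.5% → Format B
Retail: the hybrid format 2/5 = 40.0%, Format B 49/122 = 40.2% → Format B
Overall: the hybrid format 61/116 = 52.6%, Format B 86/181 = 47.5% → the hybrid format
(Format B wins every industry group but the hybrid format wins overall — Format B's applications skew toward the low-rate retail group.)

the hybrid format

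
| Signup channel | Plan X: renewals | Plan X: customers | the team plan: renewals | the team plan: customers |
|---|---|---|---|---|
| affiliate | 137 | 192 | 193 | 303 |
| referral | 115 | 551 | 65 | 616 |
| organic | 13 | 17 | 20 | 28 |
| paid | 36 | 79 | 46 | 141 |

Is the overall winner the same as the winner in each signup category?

Affiliate: Plan X 137/192 = 71.4%, the team plan 193/303 = 63.7% → Plan X
Referral: Plan X 115/551 = 20.9%, the team plan 65/616 = 10.6% → Plan X
Organic: Plan X 13/17 = 76.5%, the team plan 20/28 = 71.4% → Plan X
Paid: Plan X 36/79 = 45.6%, the team plan 46/141 = 32.6% → Plan X
Overall: Plan X 301/839 = 35.9%, the team plan 324/1088 = 29.8% → Plan X
Plan X wins overall and in every signup group — no reversal.

Yes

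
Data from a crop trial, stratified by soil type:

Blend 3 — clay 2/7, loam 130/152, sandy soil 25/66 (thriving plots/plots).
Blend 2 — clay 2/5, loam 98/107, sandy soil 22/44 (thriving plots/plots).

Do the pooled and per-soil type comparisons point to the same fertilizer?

Yes

Clay: Blend 3 2/7 = 28.6%, Blend 2 2/5 = 40.0% → Blend 2
Loam: Blend 3 130/152 = 85.5%, Blend 2 98/107 = 91.6% → Blend 2
Sandy soil: Blend 3 25/66 = 37.9%, Blend 2 22/44 = 50.0% → Blend 2
Overall: Blend 3 157/225 = 69.8%, Blend 2 122/156 = 78.2% → Blend 2
Blend 2 wins overall and in every soil group — no reversal.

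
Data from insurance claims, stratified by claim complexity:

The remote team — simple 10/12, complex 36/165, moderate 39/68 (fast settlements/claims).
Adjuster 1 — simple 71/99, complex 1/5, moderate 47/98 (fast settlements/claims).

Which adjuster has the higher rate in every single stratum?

Simple: the remote team 10/12 = 83.3%, Adjuster 1 71/99 = 71.7% → the remote team
Complex: the remote team 36/165 = 21.8%, Adjuster 1 1/5 = 20.0% → the remote team
Moderate: the remote team 39/68 = 57.4%, Adjuster 1 47/98 = 48.0% → the remote team
The remote team has the higher rate in all 3 groups.

the remote team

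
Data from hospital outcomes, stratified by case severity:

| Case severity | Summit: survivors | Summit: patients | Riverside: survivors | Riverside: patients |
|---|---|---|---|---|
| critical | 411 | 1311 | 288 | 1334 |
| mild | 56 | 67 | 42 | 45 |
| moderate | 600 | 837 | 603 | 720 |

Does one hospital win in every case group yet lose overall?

Critical: Summit 411/1311 = 31.4%, Riverside 288/1334 = 21.6% → Summit
Mild: Summit 56/67 = 83.6%, Riverside 42/45 = 93.3% → Riverside
Moderate: Summit 600/837 = 71.7%, Riverside 603/720 = 83.8% → Riverside
Overall: Summit 1067/2215 = 48.2%, Riverside 933/2099 = 44.4% → Summit
Neither sweeps: Summit wins 1 of 3 groups, Riverside wins 2. Summit wins overall but not every group — no Simpson reversal.

No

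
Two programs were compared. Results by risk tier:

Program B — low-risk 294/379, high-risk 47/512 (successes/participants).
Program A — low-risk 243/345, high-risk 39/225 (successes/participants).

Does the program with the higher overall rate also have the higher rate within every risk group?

Low-risk: Program B 294/379 = 77.6%, Program A 243/345 = 70.4% → Program B
High-risk: Program B 47/512 = 9.2%, Program A 39/225 = 17.3% → Program A
Overall: Program B 341/891 = 38.3%, Program A 282/570 = 49.5% → Program A
Neither sweeps: Program B wins 1 of 2 groups, Program A wins 1. Program A wins overall but not every group — no Simpson reversal.

No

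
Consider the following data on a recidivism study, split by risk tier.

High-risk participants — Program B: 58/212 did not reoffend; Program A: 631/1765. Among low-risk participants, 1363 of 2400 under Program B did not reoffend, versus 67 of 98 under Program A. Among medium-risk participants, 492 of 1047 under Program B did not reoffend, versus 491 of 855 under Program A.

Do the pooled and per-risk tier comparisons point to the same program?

High-risk: Program B 58/212 = 27.4%, Program A 631/1765 = 35.8% → Program A
Low-risk: Program B 1363/2400 = 56.8%, Program A 67/98 = 68.4% → Program A
Medium-risk: Program B 492/1047 = 47.0%, Program A 491/855 = 57.4% → Program A
Overall: Program B 1913/3659 = 52.3%, Program A 1189/2718 = 43.7% → Program B
Program A wins each risk group but Program B wins overall — the comparison reverses. Program A's participants skew toward high-risk, which has a lower base rate.

No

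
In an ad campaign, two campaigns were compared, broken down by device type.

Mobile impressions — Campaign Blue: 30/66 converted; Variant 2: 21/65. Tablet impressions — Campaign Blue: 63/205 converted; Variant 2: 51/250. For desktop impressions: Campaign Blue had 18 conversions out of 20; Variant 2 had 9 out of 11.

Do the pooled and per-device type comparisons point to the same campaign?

Mobile: Campaign Blue 30/66 = 45.5%, Variant 2 21/65 = 32.3% → Campaign Blue
Tablet: Campaign Blue 63/205 = 30.7%, Variant 2 51/250 = 20.4% → Campaign Blue
Desktop: Campaign Blue 18/20 = 90.0%, Variant 2 9/11 = 81.8% → Campaign Blue
Overall: Campaign Blue 111/291 = 38.1%, Variant 2 81/326 = 24.8% → Campaign Blue
Campaign Blue wins overall and in every device group — no reversal.

Yes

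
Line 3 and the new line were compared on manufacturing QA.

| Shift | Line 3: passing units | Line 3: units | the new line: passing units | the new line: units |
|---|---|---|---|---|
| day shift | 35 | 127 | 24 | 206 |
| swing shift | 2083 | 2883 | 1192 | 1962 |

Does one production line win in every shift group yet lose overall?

Day shift: Line 3 35/127 = 27.6%, the new line 24/206 = 11.7% → Line 3
Swing shift: Line 3 2083/2883 = 72.3%, the new line 1192/1962 = 60.8% → Line 3
Overall: Line 3 2118/3010 = 70.4%, the new line 1216/2168 = 56.1% → Line 3
Line 3 wins overall and in every shift group — no reversal.

No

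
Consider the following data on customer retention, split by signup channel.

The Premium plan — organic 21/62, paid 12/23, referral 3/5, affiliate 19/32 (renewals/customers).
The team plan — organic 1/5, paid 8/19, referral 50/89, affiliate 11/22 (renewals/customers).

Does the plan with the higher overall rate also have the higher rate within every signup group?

Organic: the Premium plan 21/62 = 33.9%, the team plan 1/5 = 20.0% → the Premium plan
Paid: the Premium plan 12/23 = 52.2%, the team plan 8/19 = 42.1% → the Premium plan
Referral: the Premium plan 3/5 = 60.0%, the team plan 50/89 = 56.2% → the Premium plan
Affiliate: the Premium plan 19/32 = 59.4%, the team plan 11/22 = 50.0% → the Premium plan
Overall: the Premium plan 55/122 = 45.1%, the team plan 70/135 = 51.9% → the team plan
The Premium plan wins each signup group but the team plan wins overall — the comparison reverses. The Premium plan's customers skew toward organic, which has a lower base rate.

No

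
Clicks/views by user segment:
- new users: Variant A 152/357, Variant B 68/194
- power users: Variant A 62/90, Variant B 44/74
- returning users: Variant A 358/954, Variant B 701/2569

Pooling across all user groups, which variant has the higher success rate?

New users: Variant A 152/357 = 42.6%, Variant B 68/194 = 35.1% → Variant A
Power users: Variant A 62/90 = 68.9%, Variant B 44/74 = 59.5% → Variant A
Returning users: Variant A 358/954 = 37.5%, Variant B 701/2569 = 27.3% → Variant A
Overall: Variant A 572/1401 = 40.8%, Variant B 813/2837 = 28.7% → Variant A

Variant A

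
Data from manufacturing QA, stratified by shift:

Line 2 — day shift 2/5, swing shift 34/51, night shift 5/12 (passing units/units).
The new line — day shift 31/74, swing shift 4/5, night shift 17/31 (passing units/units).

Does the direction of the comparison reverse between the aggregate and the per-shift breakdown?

Yes

Day shift: Line 2 2/5 = 40.0%, the new line 31/74 = 41.9% → the new line
Swing shift: Line 2 34/51 = 66.7%, the new line 4/5 = 80.0% → the new line
Night shift: Line 2 5/12 = 41.7%, the new line 17/31 = 54.8% → the new line
Overall: Line 2 41/68 = 60.3%, the new line 52/110 = 47.3% → Line 2
The new line wins each shift group but Line 2 wins overall — the comparison reverses. The new line's units skew toward day shift, which has a lower base rate.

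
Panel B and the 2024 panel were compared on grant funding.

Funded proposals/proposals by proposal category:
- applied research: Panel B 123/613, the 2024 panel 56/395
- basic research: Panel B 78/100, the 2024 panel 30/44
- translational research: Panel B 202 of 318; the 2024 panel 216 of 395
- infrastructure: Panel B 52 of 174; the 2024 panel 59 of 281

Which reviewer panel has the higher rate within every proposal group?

Panel B

Applied research: Panel B 123/613 = 20.1%, the 2024 panel 56/395 = 14.2% → Panel B
Basic research: Panel B 78/100 = 78.0%, the 2024 panel 30/44 = 68.2% → Panel B
Translational research: Panel B 202/318 = 63.5%, the 2024 panel 216/395 = 54.7% → Panel B
Infrastructure: Panel B 52/174 = 29.9%, the 2024 panel 59/281 = 21.0% → Panel B
Panel B has the higher rate in all 4 groups.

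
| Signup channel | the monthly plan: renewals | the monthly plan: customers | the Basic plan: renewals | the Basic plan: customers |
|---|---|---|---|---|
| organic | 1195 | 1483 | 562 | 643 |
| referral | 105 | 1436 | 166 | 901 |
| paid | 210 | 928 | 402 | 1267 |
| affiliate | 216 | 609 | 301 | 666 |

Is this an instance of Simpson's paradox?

No

Organic: the monthly plan 1195/1483 = 80.6%, the Basic plan 562/643 = 87.4% → the Basic plan
Referral: the monthly plan 105/1436 = 7.3%, the Basic plan 166/901 = 18.4% → the Basic plan
Paid: the monthly plan 210/928 = 22.6%, the Basic plan 402/1267 = 31.7% → the Basic plan
Affiliate: the monthly plan 216/609 = 35.5%, the Basic plan 301/666 = 45.2% → the Basic plan
Overall: the monthly plan 1726/4456 = 38.7%, the Basic plan 1431/3477 = 41.2% → the Basic plan
The Basic plan wins overall and in every signup group — no reversal.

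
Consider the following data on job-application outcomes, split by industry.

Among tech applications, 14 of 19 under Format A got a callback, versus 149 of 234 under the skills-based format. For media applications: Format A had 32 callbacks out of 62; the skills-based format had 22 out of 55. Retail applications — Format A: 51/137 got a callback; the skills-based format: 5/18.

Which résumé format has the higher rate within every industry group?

Format A

Tech: Format A 14/19 = 73.7%, the skills-based format 149/234 = 63.7% → Format A
Media: Format A 32/62 = 51.6%, the skills-based format 22/55 = 40.0% → Format A
Retail: Format A 51/137 = 37.2%, the skills-based format 5/18 = 27.8% → Format A
Format A has the higher rate in all 3 groups.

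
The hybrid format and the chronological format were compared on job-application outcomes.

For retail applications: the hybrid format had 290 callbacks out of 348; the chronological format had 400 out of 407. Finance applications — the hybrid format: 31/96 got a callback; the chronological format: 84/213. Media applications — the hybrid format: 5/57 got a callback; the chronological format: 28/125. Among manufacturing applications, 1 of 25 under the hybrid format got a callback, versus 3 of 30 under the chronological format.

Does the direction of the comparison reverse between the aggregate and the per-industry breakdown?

No

Retail: the hybrid format 290/348 = 83.3%, the chronological format 400/407 = 98.3% → the chronological format
Finance: the hybrid format 31/96 = 32.3%, the chronological format 84/213 = 39.4% → the chronological format
Media: the hybrid format 5/57 = 8.8%, the chronological format 28/125 = 22.4% → the chronological format
Manufacturing: the hybrid format 1/25 = 4.0%, the chronological format 3/30 = 10.0% → the chronological format
Overall: the hybrid format 327/526 = 62.2%, the chronological format 515/775 = 66.5% → the chronological format
The chronological format wins overall and in every industry group — no reversal.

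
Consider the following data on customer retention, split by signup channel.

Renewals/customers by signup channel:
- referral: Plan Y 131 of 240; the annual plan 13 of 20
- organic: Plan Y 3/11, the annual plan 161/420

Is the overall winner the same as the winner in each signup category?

No

Referral: Plan Y 131/240 = 54.6%, the annual plan 13/20 = 65.0% → the annual plan
Organic: Plan Y 3/11 = 27.3%, the annual plan 161/420 = 38.3% → the annual plan
Overall: Plan Y 134/251 = 53.4%, the annual plan 174/440 = 39.5% → Plan Y
The annual plan wins each signup group but Plan Y wins overall — the comparison reverses. The annual plan's customers skew toward organic, which has a lower base rate.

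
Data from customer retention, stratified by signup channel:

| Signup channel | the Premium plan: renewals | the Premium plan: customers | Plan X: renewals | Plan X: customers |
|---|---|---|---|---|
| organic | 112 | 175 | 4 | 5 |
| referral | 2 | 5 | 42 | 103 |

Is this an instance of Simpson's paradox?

Yes

Organic: the Premium plan 112/175 = 64.0%, Plan X 4/5 = 80.0% → Plan X
Referral: the Premium plan 2/5 = 40.0%, Plan X 42/103 = 40.8% → Plan X
Overall: the Premium plan 114/180 = 63.3%, Plan X 46/108 = 42.6% → the Premium plan
Plan X wins each signup group but the Premium plan wins overall — the comparison reverses. Plan X's customers skew toward referral, which has a lower base rate.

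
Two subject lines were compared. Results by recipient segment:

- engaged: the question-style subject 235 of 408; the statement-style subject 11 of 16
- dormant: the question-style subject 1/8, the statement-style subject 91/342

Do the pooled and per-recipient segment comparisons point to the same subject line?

Engaged: the question-style subject 235/408 = 57.6%, the statement-style subject 11/16 = 68.8% → the statement-style subject
Dormant: the question-style subject 1/8 = 12.5%, the statement-style subject 91/342 = 26.6% → the statement-style subject
Overall: the question-style subject 236/416 = 56.7%, the statement-style subject 102/358 = 28.5% → the question-style subject
The statement-style subject wins each recipient group but the question-style subject wins overall — the comparison reverses. The statement-style subject's sends skew toward dormant, which has a lower base rate.

No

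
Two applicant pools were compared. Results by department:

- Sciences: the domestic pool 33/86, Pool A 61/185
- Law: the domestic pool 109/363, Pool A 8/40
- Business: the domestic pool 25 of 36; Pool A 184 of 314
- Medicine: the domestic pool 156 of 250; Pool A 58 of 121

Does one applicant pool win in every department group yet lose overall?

Sciences: the domestic pool 33/86 = 38.4%, Pool A 61/185 = 33.0% → the domestic pool
Law: the domestic pool 109/363 = 30.0%, Pool A 8/40 = 20.0% → the domestic pool
Business: the domestic pool 25/36 = 69.4%, Pool A 184/314 = 58.6% → the domestic pool
Medicine: the domestic pool 156/250 = 62.4%, Pool A 58/121 = 47.9% → the domestic pool
Overall: the domestic pool 323/735 = 43.9%, Pool A 311/660 = 47.1% → Pool A
The domestic pool wins each department group but Pool A wins overall — the comparison reverses. The domestic pool's applicants skew toward Law, which has a lower base rate.

Yes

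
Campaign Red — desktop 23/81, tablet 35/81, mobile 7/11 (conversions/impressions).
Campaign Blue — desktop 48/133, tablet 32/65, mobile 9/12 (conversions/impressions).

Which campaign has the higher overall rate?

Desktop: Campaign Red 23/81 = 28.4%, Campaign Blue 48/133 = 36.1% → Campaign Blue
Tablet: Campaign Red 35/81 = 43.2%, Campaign Blue 32/65 = 49.2% → Campaign Blue
Mobile: Campaign Red 7/11 = 63.6%, Campaign Blue 9/12 = 75.0% → Campaign Blue
Overall: Campaign Red 65/173 = 37.6%, Campaign Blue 89/210 = 42.4% → Campaign Blue

Campaign Blue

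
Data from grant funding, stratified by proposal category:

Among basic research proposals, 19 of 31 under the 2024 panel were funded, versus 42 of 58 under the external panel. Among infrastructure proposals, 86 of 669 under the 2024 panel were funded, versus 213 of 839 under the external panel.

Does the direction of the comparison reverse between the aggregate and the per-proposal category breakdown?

Basic research: the 2024 panel 19/31 = 61.3%, the external panel 42/58 = 72.4% → the external panel
Infrastructure: the 2024 panel 86/669 = 12.9%, the external panel 213/839 = 25.4% → the external panel
Overall: the 2024 panel 105/700 = 15.0%, the external panel 255/897 = 28.4% → the external panel
The external panel wins overall and in every proposal group — no reversal.

No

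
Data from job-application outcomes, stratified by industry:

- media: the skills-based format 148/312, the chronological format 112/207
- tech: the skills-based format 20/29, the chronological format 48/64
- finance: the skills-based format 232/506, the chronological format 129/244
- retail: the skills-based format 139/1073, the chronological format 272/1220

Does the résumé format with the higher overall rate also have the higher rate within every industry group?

Yes

Media: the skills-based format 148/312 = 47.4%, the chronological format 112/207 = 54.1% → the chronological format
Tech: the skills-based format 20/29 = 69.0%, the chronological format 48/64 = 75.0% → the chronological format
Finance: the skills-based format 232/506 = 45.8%, the chronological format 129/244 = 52.9% → the chronological format
Retail: the skills-based format 139/1073 = 13.0%, the chronological format 272/1220 = 22.3% → the chronological format
Overall: the skills-based format 539/1920 = 28.1%, the chronological format 561/1735 = 32.3% → the chronological format
The chronological format wins overall and in every industry group — no reversal.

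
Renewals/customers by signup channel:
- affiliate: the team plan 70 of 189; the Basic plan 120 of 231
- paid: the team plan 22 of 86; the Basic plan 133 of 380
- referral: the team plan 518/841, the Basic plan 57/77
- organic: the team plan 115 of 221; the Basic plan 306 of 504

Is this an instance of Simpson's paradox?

Yes

Affiliate: the team plan 70/189 = 37.0%, the Basic plan 120/231 = 51.9% → the Basic plan
Paid: the team plan 22/86 = 25.6%, the Basic plan 133/380 = 35.0% → the Basic plan
Referral: the team plan 518/841 = 61.6%, the Basic plan 57/77 = 74.0% → the Basic plan
Organic: the team plan 115/221 = 52.0%, the Basic plan 306/504 = 60.7% → the Basic plan
Overall: the team plan 725/1337 = 54.2%, the Basic plan 616/1192 = 51.7% → the team plan
The Basic plan wins each signup group but the team plan wins overall — the comparison reverses. The Basic plan's customers skew toward paid, which has a lower base rate.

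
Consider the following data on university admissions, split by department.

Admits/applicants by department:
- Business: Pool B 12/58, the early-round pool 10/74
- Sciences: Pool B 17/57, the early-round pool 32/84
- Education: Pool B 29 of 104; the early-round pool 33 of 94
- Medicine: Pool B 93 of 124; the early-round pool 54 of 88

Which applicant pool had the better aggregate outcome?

Pool B

Business: Pool B 12/58 = 20.7%, the early-round pool 10/74 = 13.5% → Pool B
Sciences: Pool B 17/57 = 29.8%, the early-round pool 32/84 = 38.1% → the early-round pool
Education: Pool B 29/104 = 27.9%, the early-round pool 33/94 = 35.1% → the early-round pool
Medicine: Pool B 93/124 = 75.0%, the early-round pool 54/88 = 61.4% → Pool B
Overall: Pool B 151/343 = 44.0%, the early-round pool 129/340 = 37.9% → Pool B
(Neither sweeps every department group, but Pool B has the higher pooled rate.)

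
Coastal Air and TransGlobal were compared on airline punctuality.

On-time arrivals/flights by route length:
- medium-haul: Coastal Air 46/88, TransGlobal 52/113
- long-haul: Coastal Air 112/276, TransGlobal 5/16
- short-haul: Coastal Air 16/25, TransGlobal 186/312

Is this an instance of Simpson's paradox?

Medium-haul: Coastal Air 46/88 = 52.3%, TransGlobal 52/113 = 46.0% → Coastal Air
Long-haul: Coastal Air 112/276 = 40.6%, TransGlobal 5/16 = 31.2% → Coastal Air
Short-haul: Coastal Air 16/25 = 64.0%, TransGlobal 186/312 = 59.6% → Coastal Air
Overall: Coastal Air 174/389 = 44.7%, TransGlobal 243/441 = 55.1% → TransGlobal
Coastal Air wins each route group but TransGlobal wins overall — the comparison reverses. Coastal Air's flights skew toward long-haul, which has a lower base rate.

Yes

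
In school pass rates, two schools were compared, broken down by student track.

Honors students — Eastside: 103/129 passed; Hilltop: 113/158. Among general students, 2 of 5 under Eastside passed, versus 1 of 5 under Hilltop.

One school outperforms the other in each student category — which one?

Eastside

Honors: Eastside 103/129 = 79.8%, Hilltop 113/158 = 71.5% → Eastside
General: Eastside 2/5 = 40.0%, Hilltop 1/5 = 20.0% → Eastside
Eastside has the higher rate in both groups.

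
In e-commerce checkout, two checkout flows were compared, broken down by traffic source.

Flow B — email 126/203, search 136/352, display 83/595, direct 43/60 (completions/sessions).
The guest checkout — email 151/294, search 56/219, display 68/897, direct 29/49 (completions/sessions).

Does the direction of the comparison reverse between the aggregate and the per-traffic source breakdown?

Email: Flow B 126/203 = 62.1%, the guest checkout 151/294 = 51.4% → Flow B
Search: Flow B 136/352 = 38.6%, the guest checkout 56/219 = 25.6% → Flow B
Display: Flow B 83/595 = 13.9%, the guest checkout 68/897 = 7.6% → Flow B
Direct: Flow B 43/60 = 71.7%, the guest checkout 29/49 = 59.2% → Flow B
Overall: Flow B 388/1210 = 32.1%, the guest checkout 304/1459 = 20.8% → Flow B
Flow B wins overall and in every traffic group — no reversal.

No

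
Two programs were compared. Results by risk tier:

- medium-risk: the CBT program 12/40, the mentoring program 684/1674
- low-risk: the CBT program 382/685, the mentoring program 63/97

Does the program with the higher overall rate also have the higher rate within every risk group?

No

Medium-risk: the CBT program 12/40 = 30.0%, the mentoring program 684/1674 = 40.9% → the mentoring program
Low-risk: the CBT program 382/685 = 55.8%, the mentoring program 63/97 = 64.9% → the mentoring program
Overall: the CBT program 394/725 = 54.3%, the mentoring program 747/1771 = 42.2% → the CBT program
The mentoring program wins each risk group but the CBT program wins overall — the comparison reverses. The mentoring program's participants skew toward medium-risk, which has a lower base rate.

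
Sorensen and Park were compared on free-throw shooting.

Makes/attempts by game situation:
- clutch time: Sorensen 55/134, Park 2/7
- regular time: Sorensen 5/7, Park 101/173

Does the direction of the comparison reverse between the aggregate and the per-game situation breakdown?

Clutch time: Sorensen 55/134 = 41.0%, Park 2/7 = 28.6% → Sorensen
Regular time: Sorensen 5/7 = 71.4%, Park 101/173 = 58.4% → Sorensen
Overall: Sorensen 60/141 = 42.6%, Park 103/180 = 57.2% → Park
Sorensen wins each game group but Park wins overall — the comparison reverses. Sorensen's attempts skew toward clutch time, which has a lower base rate.

Yes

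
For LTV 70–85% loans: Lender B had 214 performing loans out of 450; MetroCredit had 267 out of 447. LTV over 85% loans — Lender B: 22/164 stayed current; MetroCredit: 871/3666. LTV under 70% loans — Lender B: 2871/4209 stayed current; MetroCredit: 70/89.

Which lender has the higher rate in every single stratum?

MetroCredit

LTV 70–85%: Lender B 214/450 = 47.6%, MetroCredit 267/447 = 59.7% → MetroCredit
LTV over 85%: Lender B 22/164 = 13.4%, MetroCredit 871/3666 = 23.8% → MetroCredit
LTV under 70%: Lender B 2871/4209 = 68.2%, MetroCredit 70/89 = 78.7% → MetroCredit
MetroCredit has the higher rate in all 3 groups.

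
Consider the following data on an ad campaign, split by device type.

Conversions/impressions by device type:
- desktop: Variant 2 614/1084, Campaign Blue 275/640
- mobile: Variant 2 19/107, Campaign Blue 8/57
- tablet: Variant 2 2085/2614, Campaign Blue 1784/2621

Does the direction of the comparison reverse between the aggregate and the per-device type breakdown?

No

Desktop: Variant 2 614/1084 = 56.6%, Campaign Blue 275/640 = 43.0% → Variant 2
Mobile: Variant 2 19/107 = 17.8%, Campaign Blue 8/57 = 14.0% → Variant 2
Tablet: Variant 2 2085/2614 = 79.8%, Campaign Blue 1784/2621 = 68.1% → Variant 2
Overall: Variant 2 2718/3805 = 71.4%, Campaign Blue 2067/3318 = 62.3% → Variant 2
Variant 2 wins overall and in every device group — no reversal.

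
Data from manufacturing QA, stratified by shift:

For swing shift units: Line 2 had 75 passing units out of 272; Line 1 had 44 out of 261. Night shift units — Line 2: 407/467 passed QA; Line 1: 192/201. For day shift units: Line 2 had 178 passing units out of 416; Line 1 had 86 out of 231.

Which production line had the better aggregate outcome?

Line 2

Swing shift: Line 2 75/272 = 27.6%, Line 1 44/261 = 16.9% → Line 2
Night shift: Line 2 407/467 = 87.2%, Line 1 192/201 = 95.5% → Line 1
Day shift: Line 2 178/416 = 42.8%, Line 1 86/231 = 37.2% → Line 2
Overall: Line 2 660/1155 = 57.1%, Line 1 322/693 = 46.5% → Line 2
(Neither sweeps every shift group, but Line 2 has the higher pooled rate.)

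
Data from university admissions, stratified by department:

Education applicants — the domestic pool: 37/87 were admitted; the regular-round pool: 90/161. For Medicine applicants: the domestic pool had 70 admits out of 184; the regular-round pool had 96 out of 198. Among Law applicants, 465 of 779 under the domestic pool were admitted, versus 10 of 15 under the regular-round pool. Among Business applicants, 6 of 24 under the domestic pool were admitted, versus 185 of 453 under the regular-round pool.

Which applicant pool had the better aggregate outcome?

the domestic pool

Education: the domestic pool 37/87 = 42.5%, the regular-round pool 90/161 = 55.9% → the regular-round pool
Medicine: the domestic pool 70/184 = 38.0%, the regular-round pool 96/198 = 48.5% → the regular-round pool
Law: the domestic pool 465/779 = 59.7%, the regular-round pool 10/15 = 66.7% → the regular-round pool
Business: the domestic pool 6/24 = 25.0%, the regular-round pool 185/453 = 40.8% → the regular-round pool
Overall: the domestic pool 578/1074 = 53.8%, the regular-round pool 381/827 = 46.1% → the domestic pool
(The regular-round pool wins every department group but the domestic pool wins overall — the regular-round pool's applicants skew toward the low-rate Business group.)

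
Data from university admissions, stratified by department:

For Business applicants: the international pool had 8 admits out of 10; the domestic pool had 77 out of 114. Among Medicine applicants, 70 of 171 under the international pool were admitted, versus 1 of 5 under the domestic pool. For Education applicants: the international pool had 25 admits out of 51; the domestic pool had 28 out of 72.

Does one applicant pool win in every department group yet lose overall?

Business: the international pool 8/10 = 80.0%, the domestic pool 77/114 = 67.5% → the international pool
Medicine: the international pool 70/171 = 40.9%, the domestic pool 1/5 = 20.0% → the international pool
Education: the international pool 25/51 = 49.0%, the domestic pool 28/72 = 38.9% → the international pool
Overall: the international pool 103/232 = 44.4%, the domestic pool 106/191 = 55.5% → the domestic pool
The international pool wins each department group but the domestic pool wins overall — the comparison reverses. The international pool's applicants skew toward Medicine, which has a lower base rate.

Yes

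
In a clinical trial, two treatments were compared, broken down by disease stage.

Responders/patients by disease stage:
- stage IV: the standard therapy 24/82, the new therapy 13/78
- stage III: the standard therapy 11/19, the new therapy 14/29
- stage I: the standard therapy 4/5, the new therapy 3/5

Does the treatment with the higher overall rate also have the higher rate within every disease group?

Yes

Stage IV: the standard therapy 24/82 = 29.3%, the new therapy 13/78 = 16.7% → the standard therapy
Stage III: the standard therapy 11/19 = 57.9%, the new therapy 14/29 = 48.3% → the standard therapy
Stage I: the standard therapy 4/5 = 80.0%, the new therapy 3/5 = 60.0% → the standard therapy
Overall: the standard therapy 39/106 = 36.8%, the new therapy 30/112 = 26.8% → the standard therapy
The standard therapy wins overall and in every disease group — no reversal.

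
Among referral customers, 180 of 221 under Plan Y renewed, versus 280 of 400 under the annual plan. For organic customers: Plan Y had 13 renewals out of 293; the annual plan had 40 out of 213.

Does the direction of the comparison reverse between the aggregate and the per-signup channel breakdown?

Referral: Plan Y 180/221 = 81.4%, the annual plan 280/400 = 70.0% → Plan Y
Organic: Plan Y 13/293 = 4.4%, the annual plan 40/213 = 18.8% → the annual plan
Overall: Plan Y 193/514 = 37.5%, the annual plan 320/613 = 52.2% → the annual plan
Neither sweeps: Plan Y wins 1 of 2 groups, the annual plan wins 1. The annual plan wins overall but not every group — no Simpson reversal.

No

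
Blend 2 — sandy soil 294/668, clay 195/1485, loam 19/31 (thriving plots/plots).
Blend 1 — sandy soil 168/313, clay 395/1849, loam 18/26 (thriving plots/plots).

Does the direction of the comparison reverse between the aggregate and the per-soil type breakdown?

No

Sandy soil: Blend 2 294/668 = 44.0%, Blend 1 168/313 = 53.7% → Blend 1
Clay: Blend 2 195/1485 = 13.1%, Blend 1 395/1849 = 21.4% → Blend 1
Loam: Blend 2 19/31 = 61.3%, Blend 1 18/26 = 69.2% → Blend 1
Overall: Blend 2 508/2184 = 23.3%, Blend 1 581/2188 = 26.6% → Blend 1
Blend 1 wins overall and in every soil group — no reversal.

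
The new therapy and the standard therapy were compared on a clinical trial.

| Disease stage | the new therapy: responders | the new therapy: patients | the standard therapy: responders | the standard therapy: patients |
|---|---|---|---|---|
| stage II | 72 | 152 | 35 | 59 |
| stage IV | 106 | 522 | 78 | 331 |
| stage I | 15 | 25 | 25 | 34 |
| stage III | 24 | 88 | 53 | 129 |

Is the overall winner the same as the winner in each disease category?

Yes

Stage II: the new therapy 72/152 = 47.4%, the standard therapy 35/59 = 59.3% → the standard therapy
Stage IV: the new therapy 106/522 = 20.3%, the standard therapy 78/331 = 23.6% → the standard therapy
Stage I: the new therapy 15/25 = 60.0%, the standard therapy 25/34 = 73.5% → the standard therapy
Stage III: the new therapy 24/88 = 27.3%, the standard therapy 53/129 = 41.1% → the standard therapy
Overall: the new therapy 217/787 = 27.6%, the standard therapy 191/553 = 34.5% → the standard therapy
The standard therapy wins overall and in every disease group — no reversal.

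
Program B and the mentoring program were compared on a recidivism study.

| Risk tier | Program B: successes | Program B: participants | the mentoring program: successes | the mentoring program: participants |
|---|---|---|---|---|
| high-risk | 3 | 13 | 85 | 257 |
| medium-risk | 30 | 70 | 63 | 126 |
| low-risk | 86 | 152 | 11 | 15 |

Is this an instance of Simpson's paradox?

High-risk: Program B 3/13 = 23.1%, the mentoring program 85/257 = 33.1% → the mentoring program
Medium-risk: Program B 30/70 = 42.9%, the mentoring program 63/126 = 50.0% → the mentoring program
Low-risk: Program B 86/152 = 56.6%, the mentoring program 11/15 = 73.3% → the mentoring program
Overall: Program B 119/235 = 50.6%, the mentoring program 159/398 = 39.9% → Program B
The mentoring program wins each risk group but Program B wins overall — the comparison reverses. The mentoring program's participants skew toward high-risk, which has a lower base rate.

Yes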